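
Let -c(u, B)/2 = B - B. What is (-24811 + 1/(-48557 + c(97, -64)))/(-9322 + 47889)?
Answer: -1204747728/1872697819 ≈ -0.64332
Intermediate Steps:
c(u, B) = 0 (c(u, B) = -2*(B - B) = -2*0 = 0)
(-24811 + 1/(-48557 + c(97, -64)))/(-9322 + 47889) = (-24811 + 1/(-48557 + 0))/(-9322 + 47889) = (-24811 + 1/(-48557))/38567 = (-24811 - 1/48557)*(1/38567) = -1204747728/48557*1/38567 = -1204747728/1872697819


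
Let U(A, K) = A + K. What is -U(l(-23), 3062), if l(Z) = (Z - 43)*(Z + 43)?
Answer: -1742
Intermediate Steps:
l(Z) = (-43 + Z)*(43 + Z)
-U(l(-23), 3062) = -((-1849 + (-23)²) + 3062) = -((-1849 + 529) + 3062) = -(-1320 + 3062) = -1*1742 = -1742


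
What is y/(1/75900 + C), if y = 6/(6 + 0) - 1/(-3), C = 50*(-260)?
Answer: -101200/986699999 ≈ -0.00010256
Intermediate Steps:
C = -13000
y = 4/3 (y = 6/6 - 1*(-⅓) = 6*(⅙) + ⅓ = 1 + ⅓ = 4/3 ≈ 1.3333)
y/(1/75900 + C) = (4/3)/(1/75900 - 13000) = (4/3)/(-986699999/75900) = -75900/986699999*4/3 = -101200/986699999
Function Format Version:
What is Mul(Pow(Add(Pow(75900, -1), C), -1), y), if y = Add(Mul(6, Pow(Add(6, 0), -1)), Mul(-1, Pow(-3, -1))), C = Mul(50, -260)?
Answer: Rational(-101200, 986699999) ≈ -0.00010256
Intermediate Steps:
C = -13000
y = Rational(4, 3) (y = Add(Mul(6, Pow(6, -1)), Mul(-1, Rational(-1, 3))) = Add(Mul(6, Rational(1, 6)), Rational(1, 3)) = Add(1, Rational(1, 3)) = Rational(4, 3) ≈ 1.3333)
Mul(Pow(Add(Pow(75900, -1), C), -1), y) = Mul(Pow(Add(Pow(75900, -1), -13000), -1), Rational(4, 3)) = Mul(Pow(Add(Rational(1, 75900), -13000), -1), Rational(4, 3)) = Mul(Pow(Rational(-986699999, 75900), -1), Rational(4, 3)) = Mul(Rational(-75900, 986699999), Rational(4, 3)) = Rational(-101200, 986699999)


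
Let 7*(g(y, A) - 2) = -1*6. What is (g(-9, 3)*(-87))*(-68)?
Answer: 47328/7 ≈ 6761.1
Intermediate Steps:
g(y, A) = 8/7 (g(y, A) = 2 + (-1*6)/7 = 2 + (⅐)*(-6) = 2 - 6/7 = 8/7)
(g(-9, 3)*(-87))*(-68) = ((8/7)*(-87))*(-68) = -696/7*(-68) = 47328/7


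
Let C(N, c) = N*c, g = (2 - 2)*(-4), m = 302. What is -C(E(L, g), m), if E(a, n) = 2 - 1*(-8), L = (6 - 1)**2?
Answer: -3020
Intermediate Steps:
L = 25 (L = 5**2 = 25)
g = 0 (g = 0*(-4) = 0)
E(a, n) = 10 (E(a, n) = 2 + 8 = 10)
-C(E(L, g), m) = -10*302 = -1*3020 = -3020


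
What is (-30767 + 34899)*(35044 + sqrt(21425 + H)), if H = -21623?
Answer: 144801808 + 12396*I*sqrt(22) ≈ 1.448e+8 + 58142.0*I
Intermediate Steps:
(-30767 + 34899)*(35044 + sqrt(21425 + H)) = (-30767 + 34899)*(35044 + sqrt(21425 - 21623)) = 4132*(35044 + sqrt(-198)) = 4132*(35044 + 3*I*sqrt(22)) = 144801808 + 12396*I*sqrt(22)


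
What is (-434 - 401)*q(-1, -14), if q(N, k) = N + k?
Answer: 12525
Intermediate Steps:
(-434 - 401)*q(-1, -14) = (-434 - 401)*(-1 - 14) = -835*(-15) = 12525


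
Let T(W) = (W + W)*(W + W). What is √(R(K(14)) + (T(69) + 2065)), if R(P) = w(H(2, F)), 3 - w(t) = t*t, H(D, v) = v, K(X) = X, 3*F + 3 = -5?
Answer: 2*√47486/3 ≈ 145.28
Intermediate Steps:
F = -8/3 (F = -1 + (⅓)*(-5) = -1 - 5/3 = -8/3 ≈ -2.6667)
w(t) = 3 - t² (w(t) = 3 - t*t = 3 - t²)
R(P) = -37/9 (R(P) = 3 - (-8/3)² = 3 - 1*64/9 = 3 - 64/9 = -37/9)
T(W) = 4*W² (T(W) = (2*W)*(2*W) = 4*W²)
√(R(K(14)) + (T(69) + 2065)) = √(-37/9 + (4*69² + 2065)) = √(-37/9 + (4*4761 + 2065)) = √(-37/9 + (19044 + 2065)) = √(-37/9 + 21109) = √(189944/9) = 2*√47486/3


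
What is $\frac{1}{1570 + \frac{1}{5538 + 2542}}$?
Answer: $\frac{8080}{12685601} \approx 0.00063694$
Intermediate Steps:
$\frac{1}{1570 + \frac{1}{5538 + 2542}} = \frac{1}{1570 + \frac{1}{8080}} = \frac{1}{\frac{12685601}{8080}} = \frac{8080}{12685601}$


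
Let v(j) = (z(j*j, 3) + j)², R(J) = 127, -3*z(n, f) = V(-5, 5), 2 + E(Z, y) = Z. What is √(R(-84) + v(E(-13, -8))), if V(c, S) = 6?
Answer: 4*√26 ≈ 20.396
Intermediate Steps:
E(Z, y) = -2 + Z
z(n, f) = -2 (z(n, f) = -⅓*6 = -2)
v(j) = (-2 + j)²
√(R(-84) + v(E(-13, -8))) = √(127 + (-2 + (-2 - 13))²) = √(127 + (-2 - 15)²) = √(127 + (-17)²) = √(127 + 289) = √416 = 4*√26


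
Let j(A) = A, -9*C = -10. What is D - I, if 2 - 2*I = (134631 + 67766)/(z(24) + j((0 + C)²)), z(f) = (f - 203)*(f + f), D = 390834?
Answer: 543907455275/1391704 ≈ 3.9082e+5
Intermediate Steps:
C = 10/9 (C = -⅑*(-10) = 10/9 ≈ 1.1111)
z(f) = 2*f*(-203 + f) (z(f) = (-203 + f)*(2*f) = 2*f*(-203 + f))
I = 17785861/1391704 (I = 1 - (134631 + 67766)/(2*(2*24*(-203 + 24) + (0 + 10/9)²)) = 1 - 202397/(2*(2*24*(-179) + (10/9)²)) = 1 - 202397/(2*(-8592 + 100/81)) = 1 - 202397/(2*(-695852/81)) = 1 - 202397*(-81)/(2*695852) = 1 - ½*(-16394157/695852) = 1 + 16394157/1391704 = 17785861/1391704 ≈ 12.780)
D - I = 390834 - 1*17785861/1391704 = 390834 - 17785861/1391704 = 543907455275/1391704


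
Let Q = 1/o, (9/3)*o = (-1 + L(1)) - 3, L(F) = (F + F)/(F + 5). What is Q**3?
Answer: -729/1331 ≈ -0.54771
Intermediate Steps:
L(F) = 2*F/(5 + F) (L(F) = (2*F)/(5 + F) = 2*F/(5 + F))
o = -11/9 (o = ((-1 + 2*1/(5 + 1)) - 3)/3 = ((-1 + 2*1/6) - 3)/3 = ((-1 + 2*1*(1/6)) - 3)/3 = ((-1 + 1/3) - 3)/3 = (-2/3 - 3)/3 = (1/3)*(-11/3) = -11/9 ≈ -1.2222)
Q = -9/11 (Q = 1/(-11/9) = -9/11 ≈ -0.81818)
Q**3 = (-9/11)**3 = -729/1331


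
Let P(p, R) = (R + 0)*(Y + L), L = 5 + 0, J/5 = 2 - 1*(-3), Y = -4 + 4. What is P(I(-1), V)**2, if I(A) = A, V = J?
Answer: 15625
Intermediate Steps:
Y = 0
J = 25 (J = 5*(2 - 1*(-3)) = 5*(2 + 3) = 5*5 = 25)
L = 5
V = 25
P(p, R) = 5*R (P(p, R) = (R + 0)*(0 + 5) = R*5 = 5*R)
P(I(-1), V)**2 = (5*25)**2 = 125**2 = 15625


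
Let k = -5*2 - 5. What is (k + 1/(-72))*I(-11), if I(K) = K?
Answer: 11891/72 ≈ 165.15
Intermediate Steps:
k = -15 (k = -10 - 5 = -15)
(k + 1/(-72))*I(-11) = (-15 + 1/(-72))*(-11) = (-15 - 1/72)*(-11) = -1081/72*(-11) = 11891/72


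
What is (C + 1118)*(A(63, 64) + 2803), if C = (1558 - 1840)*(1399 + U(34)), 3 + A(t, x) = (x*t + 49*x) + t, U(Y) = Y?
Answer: -4042372628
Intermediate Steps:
A(t, x) = -3 + t + 49*x + t*x (A(t, x) = -3 + ((x*t + 49*x) + t) = -3 + ((t*x + 49*x) + t) = -3 + ((49*x + t*x) + t) = -3 + (t + 49*x + t*x) = -3 + t + 49*x + t*x)
C = -404106 (C = (1558 - 1840)*(1399 + 34) = -282*1433 = -404106)
(C + 1118)*(A(63, 64) + 2803) = (-404106 + 1118)*((-3 + 63 + 49*64 + 63*64) + 2803) = -402988*((-3 + 63 + 3136 + 4032) + 2803) = -402988*(7228 + 2803) = -402988*10031 = -4042372628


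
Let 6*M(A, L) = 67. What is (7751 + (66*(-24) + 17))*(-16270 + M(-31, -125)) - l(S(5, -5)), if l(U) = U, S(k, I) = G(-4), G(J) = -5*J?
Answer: -301633936/3 ≈ -1.0054e+8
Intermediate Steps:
M(A, L) = 67/6 (M(A, L) = (1/6)*67 = 67/6)
S(k, I) = 20 (S(k, I) = -5*(-4) = 20)
(7751 + (66*(-24) + 17))*(-16270 + M(-31, -125)) - l(S(5, -5)) = (7751 + (66*(-24) + 17))*(-16270 + 67/6) - 1*20 = (7751 + (-1584 + 17))*(-97553/6) - 20 = (7751 - 1567)*(-97553/6) - 20 = 6184*(-97553/6) - 20 = -301633876/3 - 20 = -301633936/3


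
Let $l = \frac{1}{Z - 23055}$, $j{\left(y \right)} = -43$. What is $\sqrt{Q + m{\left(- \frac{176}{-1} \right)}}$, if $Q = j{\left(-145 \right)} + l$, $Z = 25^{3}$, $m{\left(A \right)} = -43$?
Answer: $\frac{i \sqrt{4747628830}}{7430} \approx 9.2736 i$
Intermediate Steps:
$Z = 15625$
$l = - \frac{1}{7430}$ ($l = \frac{1}{15625 - 23055} = \frac{1}{-7430} = - \frac{1}{7430} \approx -0.00013459$)
$Q = - \frac{319491}{7430}$ ($Q = -43 - \frac{1}{7430} = - \frac{319491}{7430} \approx -43.0$)
$\sqrt{Q + m{\left(- \frac{176}{-1} \right)}} = \sqrt{- \frac{319491}{7430} - 43} = \sqrt{- \frac{638981}{7430}} = \frac{i \sqrt{4747628830}}{7430}$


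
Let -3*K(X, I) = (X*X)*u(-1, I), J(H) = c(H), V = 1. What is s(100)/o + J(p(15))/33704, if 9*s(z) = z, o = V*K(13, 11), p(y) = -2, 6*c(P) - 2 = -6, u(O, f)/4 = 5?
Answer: -28143/2847988 ≈ -0.0098817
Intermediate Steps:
u(O, f) = 20 (u(O, f) = 4*5 = 20)
c(P) = -⅔ (c(P) = ⅓ + (⅙)*(-6) = ⅓ - 1 = -⅔)
J(H) = -⅔
K(X, I) = -20*X²/3 (K(X, I) = -X*X*20/3 = -X²*20/3 = -20*X²/3)
o = -3380/3 (o = 1*(-20/3*13²) = 1*(-20/3*169) = 1*(-3380/3) = -3380/3 ≈ -1126.7)
s(z) = z/9
s(100)/o + J(p(15))/33704 = ((⅑)*100)/(-3380/3) - ⅔/33704 = (100/9)*(-3/3380) - ⅔*1/33704 = -5/507 - 1/50556 = -28143/2847988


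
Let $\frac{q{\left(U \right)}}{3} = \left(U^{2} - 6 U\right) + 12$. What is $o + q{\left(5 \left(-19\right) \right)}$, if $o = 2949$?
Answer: $31770$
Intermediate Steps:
$q{\left(U \right)} = 36 - 18 U + 3 U^{2}$ ($q{\left(U \right)} = 3 \left(\left(U^{2} - 6 U\right) + 12\right) = 3 \left(12 + U^{2} - 6 U\right) = 36 - 18 U + 3 U^{2}$)
$o + q{\left(5 \left(-19\right) \right)} = 2949 + \left(36 - 18 \cdot 5 \left(-19\right) + 3 \left(5 \left(-19\right)\right)^{2}\right) = 2949 + \left(36 - -1710 + 3 \left(-95\right)^{2}\right) = 2949 + \left(36 + 1710 + 3 \cdot 9025\right) = 2949 + \left(36 + 1710 + 27075\right) = 2949 + 28821 = 31770$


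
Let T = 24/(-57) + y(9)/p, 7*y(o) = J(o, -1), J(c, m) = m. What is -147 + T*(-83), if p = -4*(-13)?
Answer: -773379/6916 ≈ -111.82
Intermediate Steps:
p = 52
y(o) = -⅐ (y(o) = (⅐)*(-1) = -⅐)
T = -2931/6916 (T = 24/(-57) - ⅐/52 = 24*(-1/57) - ⅐*1/52 = -8/19 - 1/364 = -2931/6916 ≈ -0.42380)
-147 + T*(-83) = -147 - 2931/6916*(-83) = -147 + 243273/6916 = -773379/6916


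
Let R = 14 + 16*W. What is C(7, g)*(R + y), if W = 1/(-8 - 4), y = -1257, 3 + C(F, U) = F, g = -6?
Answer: -14932/3 ≈ -4977.3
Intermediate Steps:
C(F, U) = -3 + F
W = -1/12 (W = 1/(-12) = -1/12 ≈ -0.083333)
R = 38/3 (R = 14 + 16*(-1/12) = 14 - 4/3 = 38/3 ≈ 12.667)
C(7, g)*(R + y) = (-3 + 7)*(38/3 - 1257) = 4*(-3733/3) = -14932/3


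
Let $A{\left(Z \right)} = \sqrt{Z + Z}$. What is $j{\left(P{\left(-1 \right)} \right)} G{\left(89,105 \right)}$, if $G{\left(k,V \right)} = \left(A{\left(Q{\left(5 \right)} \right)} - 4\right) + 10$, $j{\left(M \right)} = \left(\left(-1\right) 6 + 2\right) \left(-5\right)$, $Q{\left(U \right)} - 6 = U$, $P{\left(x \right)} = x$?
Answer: $120 + 20 \sqrt{22} \approx 213.81$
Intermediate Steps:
$Q{\left(U \right)} = 6 + U$
$A{\left(Z \right)} = \sqrt{2} \sqrt{Z}$ ($A{\left(Z \right)} = \sqrt{2 Z} = \sqrt{2} \sqrt{Z}$)
$j{\left(M \right)} = 20$ ($j{\left(M \right)} = \left(-6 + 2\right) \left(-5\right) = \left(-4\right) \left(-5\right) = 20$)
$G{\left(k,V \right)} = 6 + \sqrt{22}$ ($G{\left(k,V \right)} = \left(\sqrt{2} \sqrt{6 + 5} - 4\right) + 10 = \left(\sqrt{2} \sqrt{11} - 4\right) + 10 = \left(\sqrt{22} - 4\right) + 10 = \left(-4 + \sqrt{22}\right) + 10 = 6 + \sqrt{22}$)
$j{\left(P{\left(-1 \right)} \right)} G{\left(89,105 \right)} = 20 \left(6 + \sqrt{22}\right) = 120 + 20 \sqrt{22}$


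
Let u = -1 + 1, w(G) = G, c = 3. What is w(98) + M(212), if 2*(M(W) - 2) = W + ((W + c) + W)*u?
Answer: 206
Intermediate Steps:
u = 0
M(W) = 2 + W/2 (M(W) = 2 + (W + ((W + 3) + W)*0)/2 = 2 + (W + ((3 + W) + W)*0)/2 = 2 + (W + (3 + 2*W)*0)/2 = 2 + (W + 0)/2 = 2 + W/2)
w(98) + M(212) = 98 + (2 + (1/2)*212) = 98 + (2 + 106) = 98 + 108 = 206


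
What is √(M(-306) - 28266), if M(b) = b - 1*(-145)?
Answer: I*√28427 ≈ 168.6*I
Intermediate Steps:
M(b) = 145 + b (M(b) = b + 145 = 145 + b)
√(M(-306) - 28266) = √((145 - 306) - 28266) = √(-161 - 28266) = √(-28427) = I*√28427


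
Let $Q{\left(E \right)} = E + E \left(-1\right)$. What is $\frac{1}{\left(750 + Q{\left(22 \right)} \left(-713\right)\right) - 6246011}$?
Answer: $- \frac{1}{6245261} \approx -1.6012 \cdot 10^{-7}$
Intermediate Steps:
$Q{\left(E \right)} = 0$ ($Q{\left(E \right)} = E - E = 0$)
$\frac{1}{\left(750 + Q{\left(22 \right)} \left(-713\right)\right) - 6246011} = \frac{1}{\left(750 + 0 \left(-713\right)\right) - 6246011} = \frac{1}{\left(750 + 0\right) - 6246011} = \frac{1}{750 - 6246011} = \frac{1}{-6245261} = - \frac{1}{6245261}$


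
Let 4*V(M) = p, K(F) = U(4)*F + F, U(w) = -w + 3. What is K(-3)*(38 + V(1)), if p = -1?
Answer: 0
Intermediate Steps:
U(w) = 3 - w
K(F) = 0 (K(F) = (3 - 1*4)*F + F = (3 - 4)*F + F = -F + F = 0)
V(M) = -¼ (V(M) = (¼)*(-1) = -¼)
K(-3)*(38 + V(1)) = 0*(38 - ¼) = 0*(151/4) = 0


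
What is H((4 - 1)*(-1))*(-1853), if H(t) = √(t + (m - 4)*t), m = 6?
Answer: -5559*I ≈ -5559.0*I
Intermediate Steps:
H(t) = √3*√t (H(t) = √(t + (6 - 4)*t) = √(t + 2*t) = √(3*t) = √3*√t)
H((4 - 1)*(-1))*(-1853) = (√3*√((4 - 1)*(-1)))*(-1853) = (√3*√(3*(-1)))*(-1853) = (√3*√(-3))*(-1853) = (√3*(I*√3))*(-1853) = (3*I)*(-1853) = -5559*I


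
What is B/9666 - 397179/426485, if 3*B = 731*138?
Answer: 5250926198/2061202005 ≈ 2.5475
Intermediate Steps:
B = 33626 (B = (731*138)/3 = (1/3)*100878 = 33626)
B/9666 - 397179/426485 = 33626/9666 - 397179/426485 = 33626*(1/9666) - 397179*1/426485 = 16813/4833 - 397179/426485 = 5250926198/2061202005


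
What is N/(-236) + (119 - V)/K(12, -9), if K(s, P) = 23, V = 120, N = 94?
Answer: -1199/2714 ≈ -0.44178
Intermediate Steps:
N/(-236) + (119 - V)/K(12, -9) = 94/(-236) + (119 - 1*120)/23 = 94*(-1/236) + (119 - 120)*(1/23) = -47/118 - 1*1/23 = -47/118 - 1/23 = -1199/2714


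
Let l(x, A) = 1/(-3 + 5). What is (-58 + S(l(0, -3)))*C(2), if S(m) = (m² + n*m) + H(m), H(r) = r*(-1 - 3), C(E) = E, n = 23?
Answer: -193/2 ≈ -96.500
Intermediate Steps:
H(r) = -4*r (H(r) = r*(-4) = -4*r)
l(x, A) = ½ (l(x, A) = 1/2 = ½)
S(m) = m² + 19*m (S(m) = (m² + 23*m) - 4*m = m² + 19*m)
(-58 + S(l(0, -3)))*C(2) = (-58 + (19 + ½)/2)*2 = (-58 + (½)*(39/2))*2 = (-58 + 39/4)*2 = -193/4*2 = -193/2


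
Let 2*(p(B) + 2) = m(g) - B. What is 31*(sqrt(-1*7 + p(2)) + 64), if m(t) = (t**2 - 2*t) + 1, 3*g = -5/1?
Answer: 1984 + 31*I*sqrt(58)/3 ≈ 1984.0 + 78.696*I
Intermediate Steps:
g = -5/3 (g = (-5/1)/3 = (-5*1)/3 = (1/3)*(-5) = -5/3 ≈ -1.6667)
m(t) = 1 + t**2 - 2*t
p(B) = 14/9 - B/2 (p(B) = -2 + ((1 + (-5/3)**2 - 2*(-5/3)) - B)/2 = -2 + ((1 + 25/9 + 10/3) - B)/2 = -2 + (64/9 - B)/2 = -2 + (32/9 - B/2) = 14/9 - B/2)
31*(sqrt(-1*7 + p(2)) + 64) = 31*(sqrt(-1*7 + (14/9 - 1/2*2)) + 64) = 31*(sqrt(-7 + (14/9 - 1)) + 64) = 31*(sqrt(-7 + 5/9) + 64) = 31*(sqrt(-58/9) + 64) = 31*(I*sqrt(58)/3 + 64) = 31*(64 + I*sqrt(58)/3) = 1984 + 31*I*sqrt(58)/3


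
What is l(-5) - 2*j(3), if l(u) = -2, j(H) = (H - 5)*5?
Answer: 18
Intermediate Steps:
j(H) = -25 + 5*H (j(H) = (-5 + H)*5 = -25 + 5*H)
l(-5) - 2*j(3) = -2 - 2*(-25 + 5*3) = -2 - 2*(-25 + 15) = -2 - 2*(-10) = -2 + 20 = 18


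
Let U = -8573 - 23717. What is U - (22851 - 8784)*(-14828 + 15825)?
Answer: -14057089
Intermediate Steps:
U = -32290
U - (22851 - 8784)*(-14828 + 15825) = -32290 - (22851 - 8784)*(-14828 + 15825) = -32290 - 14067*997 = -32290 - 1*14024799 = -32290 - 14024799 = -14057089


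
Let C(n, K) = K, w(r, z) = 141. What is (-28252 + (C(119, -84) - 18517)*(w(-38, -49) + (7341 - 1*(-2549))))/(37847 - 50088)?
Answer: 186614883/12241 ≈ 15245.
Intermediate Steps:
(-28252 + (C(119, -84) - 18517)*(w(-38, -49) + (7341 - 1*(-2549))))/(37847 - 50088) = (-28252 + (-84 - 18517)*(141 + (7341 - 1*(-2549))))/(37847 - 50088) = (-28252 - 18601*(141 + (7341 + 2549)))/(-12241) = (-28252 - 18601*(141 + 9890))*(-1/12241) = (-28252 - 18601*10031)*(-1/12241) = (-28252 - 186586631)*(-1/12241) = -186614883*(-1/12241) = 186614883/12241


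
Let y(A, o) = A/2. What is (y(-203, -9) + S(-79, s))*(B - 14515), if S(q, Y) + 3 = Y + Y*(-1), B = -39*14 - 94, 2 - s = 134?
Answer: 3167395/2 ≈ 1.5837e+6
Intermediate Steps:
s = -132 (s = 2 - 1*134 = 2 - 134 = -132)
B = -640 (B = -546 - 94 = -640)
y(A, o) = A/2 (y(A, o) = A*(½) = A/2)
S(q, Y) = -3 (S(q, Y) = -3 + (Y + Y*(-1)) = -3 + (Y - Y) = -3 + 0 = -3)
(y(-203, -9) + S(-79, s))*(B - 14515) = ((½)*(-203) - 3)*(-640 - 14515) = (-203/2 - 3)*(-15155) = -209/2*(-15155) = 3167395/2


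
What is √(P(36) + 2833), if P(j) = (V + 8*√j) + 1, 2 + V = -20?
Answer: 2*√715 ≈ 53.479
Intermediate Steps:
V = -22 (V = -2 - 20 = -22)
P(j) = -21 + 8*√j (P(j) = (-22 + 8*√j) + 1 = -21 + 8*√j)
√(P(36) + 2833) = √((-21 + 8*√36) + 2833) = √((-21 + 8*6) + 2833) = √((-21 + 48) + 2833) = √(27 + 2833) = √2860 = 2*√715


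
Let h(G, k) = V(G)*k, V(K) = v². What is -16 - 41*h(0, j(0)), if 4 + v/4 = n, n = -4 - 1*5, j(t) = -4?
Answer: 443440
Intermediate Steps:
n = -9 (n = -4 - 5 = -9)
v = -52 (v = -16 + 4*(-9) = -16 - 36 = -52)
V(K) = 2704 (V(K) = (-52)² = 2704)
h(G, k) = 2704*k
-16 - 41*h(0, j(0)) = -16 - 110864*(-4) = -16 - 41*(-10816) = -16 + 443456 = 443440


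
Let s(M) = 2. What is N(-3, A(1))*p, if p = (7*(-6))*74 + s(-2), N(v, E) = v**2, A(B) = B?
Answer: -27954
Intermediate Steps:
p = -3106 (p = (7*(-6))*74 + 2 = -42*74 + 2 = -3108 + 2 = -3106)
N(-3, A(1))*p = (-3)**2*(-3106) = 9*(-3106) = -27954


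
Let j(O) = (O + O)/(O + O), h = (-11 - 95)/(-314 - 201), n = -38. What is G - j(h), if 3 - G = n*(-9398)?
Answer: -357122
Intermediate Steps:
h = 106/515 (h = -106/(-515) = -106*(-1/515) = 106/515 ≈ 0.20583)
G = -357121 (G = 3 - (-38)*(-9398) = 3 - 1*357124 = 3 - 357124 = -357121)
j(O) = 1 (j(O) = (2*O)/((2*O)) = (2*O)*(1/(2*O)) = 1)
G - j(h) = -357121 - 1*1 = -357121 - 1 = -357122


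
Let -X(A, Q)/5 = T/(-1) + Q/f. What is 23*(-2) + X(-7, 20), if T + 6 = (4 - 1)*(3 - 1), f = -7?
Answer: -222/7 ≈ -31.714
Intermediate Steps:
T = 0 (T = -6 + (4 - 1)*(3 - 1) = -6 + 3*2 = -6 + 6 = 0)
X(A, Q) = 5*Q/7 (X(A, Q) = -5*(0/(-1) + Q/(-7)) = -5*(0*(-1) + Q*(-1/7)) = -5*(0 - Q/7) = -(-5)*Q/7 = 5*Q/7)
23*(-2) + X(-7, 20) = 23*(-2) + (5/7)*20 = -46 + 100/7 = -222/7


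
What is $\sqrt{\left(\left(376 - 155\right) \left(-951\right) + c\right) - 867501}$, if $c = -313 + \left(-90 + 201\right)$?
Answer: $i \sqrt{1077874} \approx 1038.2 i$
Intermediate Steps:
$c = -202$ ($c = -313 + 111 = -202$)
$\sqrt{\left(\left(376 - 155\right) \left(-951\right) + c\right) - 867501} = \sqrt{\left(\left(376 - 155\right) \left(-951\right) - 202\right) - 867501} = \sqrt{\left(221 \left(-951\right) - 202\right) - 867501} = \sqrt{\left(-210171 - 202\right) - 867501} = \sqrt{-210373 - 867501} = \sqrt{-1077874} = i \sqrt{1077874}$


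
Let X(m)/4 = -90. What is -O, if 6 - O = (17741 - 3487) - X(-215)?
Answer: 14608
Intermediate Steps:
X(m) = -360 (X(m) = 4*(-90) = -360)
O = -14608 (O = 6 - ((17741 - 3487) - 1*(-360)) = 6 - (14254 + 360) = 6 - 1*14614 = 6 - 14614 = -14608)
-O = -1*(-14608) = 14608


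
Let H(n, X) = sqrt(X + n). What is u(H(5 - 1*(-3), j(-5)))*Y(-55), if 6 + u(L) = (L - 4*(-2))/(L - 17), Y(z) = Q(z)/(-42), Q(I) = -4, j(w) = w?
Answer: -265/429 - 25*sqrt(3)/3003 ≈ -0.63214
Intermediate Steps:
Y(z) = 2/21 (Y(z) = -4/(-42) = -4*(-1/42) = 2/21)
u(L) = -6 + (8 + L)/(-17 + L) (u(L) = -6 + (L - 4*(-2))/(L - 17) = -6 + (L + 8)/(-17 + L) = -6 + (8 + L)/(-17 + L))
u(H(5 - 1*(-3), j(-5)))*Y(-55) = (5*(22 - sqrt(-5 + (5 - 1*(-3))))/(-17 + sqrt(-5 + (5 - 1*(-3)))))*(2/21) = (5*(22 - sqrt(-5 + (5 + 3)))/(-17 + sqrt(-5 + (5 + 3))))*(2/21) = (5*(22 - sqrt(-5 + 8))/(-17 + sqrt(-5 + 8)))*(2/21) = (5*(22 - sqrt(3))/(-17 + sqrt(3)))*(2/21) = 10*(22 - sqrt(3))/(21*(-17 + sqrt(3)))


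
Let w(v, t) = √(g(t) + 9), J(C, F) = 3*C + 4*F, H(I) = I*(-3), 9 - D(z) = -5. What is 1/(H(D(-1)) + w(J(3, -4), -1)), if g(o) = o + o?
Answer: -6/251 - √7/1757 ≈ -0.025410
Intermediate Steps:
g(o) = 2*o
D(z) = 14 (D(z) = 9 - 1*(-5) = 9 + 5 = 14)
H(I) = -3*I
w(v, t) = √(9 + 2*t) (w(v, t) = √(2*t + 9) = √(9 + 2*t))
1/(H(D(-1)) + w(J(3, -4), -1)) = 1/(-3*14 + √(9 + 2*(-1))) = 1/(-42 + √(9 - 2)) = 1/(-42 + √7)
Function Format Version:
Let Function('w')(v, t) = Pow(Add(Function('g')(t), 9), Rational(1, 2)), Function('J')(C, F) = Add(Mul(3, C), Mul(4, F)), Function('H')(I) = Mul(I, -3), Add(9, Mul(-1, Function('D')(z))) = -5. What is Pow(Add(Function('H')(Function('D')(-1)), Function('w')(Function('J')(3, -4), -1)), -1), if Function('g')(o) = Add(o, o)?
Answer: Add(Rational(-6, 251), Mul(Rational(-1, 1757), Pow(7, Rational(1, 2)))) ≈ -0.025410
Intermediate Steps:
Function('g')(o) = Mul(2, o)
Function('D')(z) = 14 (Function('D')(z) = Add(9, Mul(-1, -5)) = Add(9, 5) = 14)
Function('H')(I) = Mul(-3, I)
Function('w')(v, t) = Pow(Add(9, Mul(2, t)), Rational(1, 2)) (Function('w')(v, t) = Pow(Add(Mul(2, t), 9), Rational(1, 2)) = Pow(Add(9, Mul(2, t)), Rational(1, 2)))
Pow(Add(Function('H')(Function('D')(-1)), Function('w')(Function('J')(3, -4), -1)), -1) = Pow(Add(Mul(-3, 14), Pow(Add(9, Mul(2, -1)), Rational(1, 2))), -1) = Pow(Add(-42, Pow(Add(9, -2), Rational(1, 2))), -1) = Pow(Add(-42, Pow(7, Rational(1, 2))), -1)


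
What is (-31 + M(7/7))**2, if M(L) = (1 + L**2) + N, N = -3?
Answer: 1024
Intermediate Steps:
M(L) = -2 + L**2 (M(L) = (1 + L**2) - 3 = -2 + L**2)
(-31 + M(7/7))**2 = (-31 + (-2 + (7/7)**2))**2 = (-31 + (-2 + (7*(1/7))**2))**2 = (-31 + (-2 + 1**2))**2 = (-31 + (-2 + 1))**2 = (-31 - 1)**2 = (-32)**2 = 1024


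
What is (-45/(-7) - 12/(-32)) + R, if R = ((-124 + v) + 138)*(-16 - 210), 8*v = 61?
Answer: -273305/56 ≈ -4880.4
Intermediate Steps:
v = 61/8 (v = (⅛)*61 = 61/8 ≈ 7.6250)
R = -19549/4 (R = ((-124 + 61/8) + 138)*(-16 - 210) = (-931/8 + 138)*(-226) = (173/8)*(-226) = -19549/4 ≈ -4887.3)
(-45/(-7) - 12/(-32)) + R = (-45/(-7) - 12/(-32)) - 19549/4 = (-45*(-⅐) - 12*(-1/32)) - 19549/4 = (45/7 + 3/8) - 19549/4 = 381/56 - 19549/4 = -273305/56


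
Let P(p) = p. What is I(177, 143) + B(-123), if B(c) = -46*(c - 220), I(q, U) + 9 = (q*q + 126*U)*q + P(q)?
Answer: 8750365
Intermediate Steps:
I(q, U) = -9 + q + q*(q**2 + 126*U) (I(q, U) = -9 + ((q*q + 126*U)*q + q) = -9 + ((q**2 + 126*U)*q + q) = -9 + (q*(q**2 + 126*U) + q) = -9 + (q + q*(q**2 + 126*U)) = -9 + q + q*(q**2 + 126*U))
B(c) = 10120 - 46*c (B(c) = -46*(-220 + c) = 10120 - 46*c)
I(177, 143) + B(-123) = (-9 + 177 + 177**3 + 126*143*177) + (10120 - 46*(-123)) = (-9 + 177 + 5545233 + 3189186) + (10120 + 5658) = 8734587 + 15778 = 8750365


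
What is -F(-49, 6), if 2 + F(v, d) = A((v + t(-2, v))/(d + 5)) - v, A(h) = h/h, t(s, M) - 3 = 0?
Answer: -48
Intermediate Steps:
t(s, M) = 3 (t(s, M) = 3 + 0 = 3)
A(h) = 1
F(v, d) = -1 - v (F(v, d) = -2 + (1 - v) = -1 - v)
-F(-49, 6) = -(-1 - 1*(-49)) = -(-1 + 49) = -1*48 = -48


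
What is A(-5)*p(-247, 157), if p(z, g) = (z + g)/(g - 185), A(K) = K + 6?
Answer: 45/14 ≈ 3.2143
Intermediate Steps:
A(K) = 6 + K
p(z, g) = (g + z)/(-185 + g)
A(-5)*p(-247, 157) = (6 - 5)*((157 - 247)/(-185 + 157)) = 1*(-90/(-28)) = 1*(-1/28*(-90)) = 1*(45/14) = 45/14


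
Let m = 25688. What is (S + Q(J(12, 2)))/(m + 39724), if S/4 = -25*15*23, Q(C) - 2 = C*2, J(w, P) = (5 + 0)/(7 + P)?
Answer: -77618/147177 ≈ -0.52738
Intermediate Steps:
J(w, P) = 5/(7 + P)
Q(C) = 2 + 2*C (Q(C) = 2 + C*2 = 2 + 2*C)
S = -34500 (S = 4*(-25*15*23) = 4*(-375*23) = 4*(-8625) = -34500)
(S + Q(J(12, 2)))/(m + 39724) = (-34500 + (2 + 2*(5/(7 + 2))))/(25688 + 39724) = (-34500 + (2 + 2*(5/9)))/65412 = (-34500 + (2 + 2*(5*(1/9))))*(1/65412) = (-34500 + (2 + 2*(5/9)))*(1/65412) = (-34500 + (2 + 10/9))*(1/65412) = (-34500 + 28/9)*(1/65412) = -310472/9*1/65412 = -77618/147177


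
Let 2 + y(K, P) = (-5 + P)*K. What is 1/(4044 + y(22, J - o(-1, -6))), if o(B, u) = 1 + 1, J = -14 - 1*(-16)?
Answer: 1/3932 ≈ 0.00025432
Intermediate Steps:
J = 2 (J = -14 + 16 = 2)
o(B, u) = 2
y(K, P) = -2 + K*(-5 + P) (y(K, P) = -2 + (-5 + P)*K = -2 + K*(-5 + P))
1/(4044 + y(22, J - o(-1, -6))) = 1/(4044 + (-2 - 5*22 + 22*(2 - 1*2))) = 1/(4044 + (-2 - 110 + 22*(2 - 2))) = 1/(4044 + (-2 - 110 + 22*0)) = 1/(4044 + (-2 - 110 + 0)) = 1/(4044 - 112) = 1/3932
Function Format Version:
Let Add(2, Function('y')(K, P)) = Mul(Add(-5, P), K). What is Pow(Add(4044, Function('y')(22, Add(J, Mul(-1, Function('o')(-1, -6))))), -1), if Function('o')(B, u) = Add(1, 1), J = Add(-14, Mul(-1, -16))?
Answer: Rational(1, 3932) ≈ 0.00025432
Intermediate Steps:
J = 2 (J = Add(-14, 16) = 2)
Function('o')(B, u) = 2
Function('y')(K, P) = Add(-2, Mul(K, Add(-5, P))) (Function('y')(K, P) = Add(-2, Mul(Add(-5, P), K)) = Add(-2, Mul(K, Add(-5, P))))
Pow(Add(4044, Function('y')(22, Add(J, Mul(-1, Function('o')(-1, -6))))), -1) = Pow(Add(4044, Add(-2, Mul(-5, 22), Mul(22, Add(2, Mul(-1, 2))))), -1) = Pow(Add(4044, Add(-2, -110, Mul(22, Add(2, -2)))), -1) = Pow(Add(4044, Add(-2, -110, Mul(22, 0))), -1) = Pow(Add(4044, Add(-2, -110, 0)), -1) = Pow(Add(4044, -112), -1) = Pow(3932, -1) = Rational(1, 3932)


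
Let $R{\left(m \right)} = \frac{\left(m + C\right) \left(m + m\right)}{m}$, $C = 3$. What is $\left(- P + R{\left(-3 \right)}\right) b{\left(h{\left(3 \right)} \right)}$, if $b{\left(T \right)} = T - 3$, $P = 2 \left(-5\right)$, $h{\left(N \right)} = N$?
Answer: $0$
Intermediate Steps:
$P = -10$
$R{\left(m \right)} = 6 + 2 m$ ($R{\left(m \right)} = \frac{\left(m + 3\right) \left(m + m\right)}{m} = \frac{\left(3 + m\right) 2 m}{m} = \frac{2 m \left(3 + m\right)}{m} = 6 + 2 m$)
$b{\left(T \right)} = -3 + T$ ($b{\left(T \right)} = T - 3 = -3 + T$)
$\left(- P + R{\left(-3 \right)}\right) b{\left(h{\left(3 \right)} \right)} = \left(\left(-1\right) \left(-10\right) + \left(6 + 2 \left(-3\right)\right)\right) \left(-3 + 3\right) = \left(10 + \left(6 - 6\right)\right) 0 = \left(10 + 0\right) 0 = 10 \cdot 0 = 0$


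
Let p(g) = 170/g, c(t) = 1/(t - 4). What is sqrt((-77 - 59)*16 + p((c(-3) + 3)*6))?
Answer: I*sqrt(77979)/6 ≈ 46.541*I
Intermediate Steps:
c(t) = 1/(-4 + t)
sqrt((-77 - 59)*16 + p((c(-3) + 3)*6)) = sqrt((-77 - 59)*16 + 170/(((1/(-4 - 3) + 3)*6))) = sqrt(-136*16 + 170/(((1/(-7) + 3)*6))) = sqrt(-2176 + 170/(((-1/7 + 3)*6))) = sqrt(-2176 + 170/(((20/7)*6))) = sqrt(-2176 + 170/(120/7)) = sqrt(-2176 + 170*(7/120)) = sqrt(-2176 + 119/12) = sqrt(-25993/12) = I*sqrt(77979)/6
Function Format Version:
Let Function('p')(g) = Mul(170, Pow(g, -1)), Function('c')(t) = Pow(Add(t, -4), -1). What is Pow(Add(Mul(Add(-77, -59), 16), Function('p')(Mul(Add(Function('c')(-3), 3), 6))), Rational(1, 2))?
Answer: Mul(Rational(1, 6), I, Pow(77979, Rational(1, 2))) ≈ Mul(46.541, I)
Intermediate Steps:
Function('c')(t) = Pow(Add(-4, t), -1)
Pow(Add(Mul(Add(-77, -59), 16), Function('p')(Mul(Add(Function('c')(-3), 3), 6))), Rational(1, 2)) = Pow(Add(Mul(Add(-77, -59), 16), Mul(170, Pow(Mul(Add(Pow(Add(-4, -3), -1), 3), 6), -1))), Rational(1, 2)) = Pow(Add(Mul(-136, 16), Mul(170, Pow(Mul(Add(Pow(-7, -1), 3), 6), -1))), Rational(1, 2)) = Pow(Add(-2176, Mul(170, Pow(Mul(Add(Rational(-1, 7), 3), 6), -1))), Rational(1, 2)) = Pow(Add(-2176, Mul(170, Pow(Mul(Rational(20, 7), 6), -1))), Rational(1, 2)) = Pow(Add(-2176, Mul(170, Pow(Rational(120, 7), -1))), Rational(1, 2)) = Pow(Add(-2176, Mul(170, Rational(7, 120))), Rational(1, 2)) = Pow(Add(-2176, Rational(119, 12)), Rational(1, 2)) = Pow(Rational(-25993, 12), Rational(1, 2)) = Mul(Rational(1, 6), I, Pow(77979, Rational(1, 2)))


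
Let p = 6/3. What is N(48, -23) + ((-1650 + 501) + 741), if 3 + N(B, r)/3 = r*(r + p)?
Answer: 1032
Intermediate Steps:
p = 2 (p = 6*(⅓) = 2)
N(B, r) = -9 + 3*r*(2 + r) (N(B, r) = -9 + 3*(r*(r + 2)) = -9 + 3*(r*(2 + r)) = -9 + 3*r*(2 + r))
N(48, -23) + ((-1650 + 501) + 741) = (-9 + 3*(-23)² + 6*(-23)) + ((-1650 + 501) + 741) = (-9 + 3*529 - 138) + (-1149 + 741) = (-9 + 1587 - 138) - 408 = 1440 - 408 = 1032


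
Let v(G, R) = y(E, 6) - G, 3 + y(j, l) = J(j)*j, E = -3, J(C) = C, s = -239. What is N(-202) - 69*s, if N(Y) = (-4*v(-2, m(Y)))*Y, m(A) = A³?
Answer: 22955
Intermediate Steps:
y(j, l) = -3 + j² (y(j, l) = -3 + j*j = -3 + j²)
v(G, R) = 6 - G (v(G, R) = (-3 + (-3)²) - G = (-3 + 9) - G = 6 - G)
N(Y) = -32*Y (N(Y) = (-4*(6 - 1*(-2)))*Y = (-4*(6 + 2))*Y = (-4*8)*Y = -32*Y)
N(-202) - 69*s = -32*(-202) - 69*(-239) = 6464 + 16491 = 22955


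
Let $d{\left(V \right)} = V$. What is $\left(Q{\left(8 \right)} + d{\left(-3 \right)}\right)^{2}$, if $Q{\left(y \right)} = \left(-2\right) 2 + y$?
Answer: $1$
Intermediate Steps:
$Q{\left(y \right)} = -4 + y$
$\left(Q{\left(8 \right)} + d{\left(-3 \right)}\right)^{2} = \left(\left(-4 + 8\right) - 3\right)^{2} = \left(4 - 3\right)^{2} = 1^{2} = 1$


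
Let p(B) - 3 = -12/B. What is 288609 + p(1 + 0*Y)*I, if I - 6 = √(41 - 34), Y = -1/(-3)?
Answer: 288555 - 9*√7 ≈ 2.8853e+5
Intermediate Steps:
Y = ⅓ (Y = -1*(-⅓) = ⅓ ≈ 0.33333)
I = 6 + √7 (I = 6 + √(41 - 34) = 6 + √7 ≈ 8.6458)
p(B) = 3 - 12/B
288609 + p(1 + 0*Y)*I = 288609 + (3 - 12/(1 + 0*(⅓)))*(6 + √7) = 288609 + (3 - 12/(1 + 0))*(6 + √7) = 288609 + (3 - 12/1)*(6 + √7) = 288609 + (3 - 12*1)*(6 + √7) = 288609 + (3 - 12)*(6 + √7) = 288609 - 9*(6 + √7) = 288609 + (-54 - 9*√7) = 288555 - 9*√7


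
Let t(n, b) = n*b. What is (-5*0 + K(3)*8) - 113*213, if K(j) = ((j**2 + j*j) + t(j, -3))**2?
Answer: -23421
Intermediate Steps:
t(n, b) = b*n
K(j) = (-3*j + 2*j**2)**2 (K(j) = ((j**2 + j*j) - 3*j)**2 = ((j**2 + j**2) - 3*j)**2 = (2*j**2 - 3*j)**2 = (-3*j + 2*j**2)**2)
(-5*0 + K(3)*8) - 113*213 = (-5*0 + (3**2*(-3 + 2*3)**2)*8) - 113*213 = (0 + (9*(-3 + 6)**2)*8) - 24069 = (0 + (9*3**2)*8) - 24069 = (0 + (9*9)*8) - 24069 = (0 + 81*8) - 24069 = (0 + 648) - 24069 = 648 - 24069 = -23421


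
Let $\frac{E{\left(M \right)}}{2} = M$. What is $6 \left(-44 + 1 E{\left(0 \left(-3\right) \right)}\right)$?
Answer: $-264$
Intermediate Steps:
$E{\left(M \right)} = 2 M$
$6 \left(-44 + 1 E{\left(0 \left(-3\right) \right)}\right) = 6 \left(-44 + 1 \cdot 2 \cdot 0 \left(-3\right)\right) = 6 \left(-44 + 1 \cdot 2 \cdot 0\right) = 6 \left(-44 + 1 \cdot 0\right) = 6 \left(-44 + 0\right) = 6 \left(-44\right) = -264$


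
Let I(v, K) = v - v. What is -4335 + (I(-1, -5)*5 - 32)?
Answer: -4367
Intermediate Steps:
I(v, K) = 0
-4335 + (I(-1, -5)*5 - 32) = -4335 + (0*5 - 32) = -4335 + (0 - 32) = -4335 - 32 = -4367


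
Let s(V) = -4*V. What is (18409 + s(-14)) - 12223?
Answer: 6242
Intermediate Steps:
(18409 + s(-14)) - 12223 = (18409 - 4*(-14)) - 12223 = (18409 + 56) - 12223 = 18465 - 12223 = 6242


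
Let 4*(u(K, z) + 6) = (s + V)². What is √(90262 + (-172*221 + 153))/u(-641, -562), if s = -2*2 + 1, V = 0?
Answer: -4*√52403/15 ≈ -61.045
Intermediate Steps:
s = -3 (s = -4 + 1 = -3)
u(K, z) = -15/4 (u(K, z) = -6 + (-3 + 0)²/4 = -6 + (¼)*(-3)² = -6 + (¼)*9 = -6 + 9/4 = -15/4)
√(90262 + (-172*221 + 153))/u(-641, -562) = √(90262 + (-172*221 + 153))/(-15/4) = √(90262 + (-38012 + 153))*(-4/15) = √(90262 - 37859)*(-4/15) = √52403*(-4/15) = -4*√52403/15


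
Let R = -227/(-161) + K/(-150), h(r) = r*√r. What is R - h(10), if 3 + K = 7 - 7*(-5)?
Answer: 9257/8050 - 10*√10 ≈ -30.473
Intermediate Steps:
h(r) = r^(3/2)
K = 39 (K = -3 + (7 - 7*(-5)) = -3 + (7 + 35) = -3 + 42 = 39)
R = 9257/8050 (R = -227/(-161) + 39/(-150) = -227*(-1/161) + 39*(-1/150) = 227/161 - 13/50 = 9257/8050 ≈ 1.1499)
R - h(10) = 9257/8050 - 10^(3/2) = 9257/8050 - 10*√10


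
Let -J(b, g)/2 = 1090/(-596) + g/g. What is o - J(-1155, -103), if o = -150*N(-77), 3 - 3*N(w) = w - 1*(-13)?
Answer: -499397/149 ≈ -3351.7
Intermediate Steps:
N(w) = -10/3 - w/3 (N(w) = 1 - (w - 1*(-13))/3 = 1 - (w + 13)/3 = 1 - (13 + w)/3 = 1 + (-13/3 - w/3) = -10/3 - w/3)
J(b, g) = 247/149 (J(b, g) = -2*(1090/(-596) + g/g) = -2*(1090*(-1/596) + 1) = -2*(-545/298 + 1) = -2*(-247/298) = 247/149)
o = -3350 (o = -150*(-10/3 - ⅓*(-77)) = -150*(-10/3 + 77/3) = -150*67/3 = -3350)
o - J(-1155, -103) = -3350 - 1*247/149 = -3350 - 247/149 = -499397/149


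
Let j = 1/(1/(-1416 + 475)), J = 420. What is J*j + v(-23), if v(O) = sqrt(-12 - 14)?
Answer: -395220 + I*sqrt(26) ≈ -3.9522e+5 + 5.099*I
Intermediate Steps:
v(O) = I*sqrt(26) (v(O) = sqrt(-26) = I*sqrt(26))
j = -941 (j = 1/(1/(-941)) = 1/(-1/941) = -941)
J*j + v(-23) = 420*(-941) + I*sqrt(26) = -395220 + I*sqrt(26)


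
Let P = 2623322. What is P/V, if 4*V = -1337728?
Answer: -1311661/167216 ≈ -7.8441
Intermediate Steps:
V = -334432 (V = (¼)*(-1337728) = -334432)
P/V = 2623322/(-334432) = 2623322*(-1/334432) = -1311661/167216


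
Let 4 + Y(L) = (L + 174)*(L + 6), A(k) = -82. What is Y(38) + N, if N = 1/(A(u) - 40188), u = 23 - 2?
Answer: 375477479/40270 ≈ 9324.0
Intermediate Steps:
u = 21
Y(L) = -4 + (6 + L)*(174 + L) (Y(L) = -4 + (L + 174)*(L + 6) = -4 + (174 + L)*(6 + L) = -4 + (6 + L)*(174 + L))
N = -1/40270 (N = 1/(-82 - 40188) = 1/(-40270) = -1/40270 ≈ -2.4832e-5)
Y(38) + N = (1040 + 38² + 180*38) - 1/40270 = (1040 + 1444 + 6840) - 1/40270 = 9324 - 1/40270 = 375477479/40270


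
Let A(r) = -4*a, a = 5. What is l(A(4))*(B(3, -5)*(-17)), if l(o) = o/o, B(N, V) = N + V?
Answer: 34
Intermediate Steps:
A(r) = -20 (A(r) = -4*5 = -20)
l(o) = 1
l(A(4))*(B(3, -5)*(-17)) = 1*((3 - 5)*(-17)) = 1*(-2*(-17)) = 1*34 = 34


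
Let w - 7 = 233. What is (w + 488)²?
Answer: 529984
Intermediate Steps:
w = 240 (w = 7 + 233 = 240)
(w + 488)² = (240 + 488)² = 728² = 529984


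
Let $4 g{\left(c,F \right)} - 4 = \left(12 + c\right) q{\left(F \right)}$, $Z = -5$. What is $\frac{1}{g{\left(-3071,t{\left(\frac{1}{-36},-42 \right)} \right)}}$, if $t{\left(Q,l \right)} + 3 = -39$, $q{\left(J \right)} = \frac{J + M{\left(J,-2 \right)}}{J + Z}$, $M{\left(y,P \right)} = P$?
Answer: $- \frac{47}{33602} \approx -0.0013987$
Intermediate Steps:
$q{\left(J \right)} = \frac{-2 + J}{-5 + J}$ ($q{\left(J \right)} = \frac{J - 2}{J - 5} = \frac{-2 + J}{-5 + J}$)
$t{\left(Q,l \right)} = -42$ ($t{\left(Q,l \right)} = -3 - 39 = -42$)
$g{\left(c,F \right)} = 1 + \frac{\left(-2 + F\right) \left(12 + c\right)}{4 \left(-5 + F\right)}$ ($g{\left(c,F \right)} = 1 + \frac{\left(12 + c\right) \frac{-2 + F}{-5 + F}}{4} = 1 + \frac{\frac{1}{-5 + F} \left(-2 + F\right) \left(12 + c\right)}{4} = 1 + \frac{\left(-2 + F\right) \left(12 + c\right)}{4 \left(-5 + F\right)}$)
$\frac{1}{g{\left(-3071,t{\left(\frac{1}{-36},-42 \right)} \right)}} = \frac{1}{\frac{1}{4} \frac{1}{-5 - 42} \left(-44 + 16 \left(-42\right) - 3071 \left(-2 - 42\right)\right)} = \frac{1}{\frac{1}{4} \frac{1}{-47} \left(-44 - 672 - -135124\right)} = \frac{1}{\frac{1}{4} \left(- \frac{1}{47}\right) \left(-44 - 672 + 135124\right)} = \frac{1}{\frac{1}{4} \left(- \frac{1}{47}\right) 134408} = \frac{1}{- \frac{33602}{47}} = - \frac{47}{33602}$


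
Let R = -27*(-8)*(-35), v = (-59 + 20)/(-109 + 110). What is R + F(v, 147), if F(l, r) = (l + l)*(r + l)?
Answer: -15984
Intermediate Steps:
v = -39 (v = -39/1 = -39*1 = -39)
F(l, r) = 2*l*(l + r) (F(l, r) = (2*l)*(l + r) = 2*l*(l + r))
R = -7560 (R = 216*(-35) = -7560)
R + F(v, 147) = -7560 + 2*(-39)*(-39 + 147) = -7560 + 2*(-39)*108 = -7560 - 8424 = -15984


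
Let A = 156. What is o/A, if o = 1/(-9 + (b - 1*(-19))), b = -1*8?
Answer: 1/312 ≈ 0.0032051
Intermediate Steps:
b = -8
o = ½ (o = 1/(-9 + (-8 - 1*(-19))) = 1/(-9 + (-8 + 19)) = 1/(-9 + 11) = 1/2 = ½ ≈ 0.50000)
o/A = (½)/156 = (½)*(1/156) = 1/312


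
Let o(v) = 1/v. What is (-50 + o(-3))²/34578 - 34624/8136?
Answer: -1301567/311202 ≈ -4.1824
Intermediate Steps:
(-50 + o(-3))²/34578 - 34624/8136 = (-50 + 1/(-3))²/34578 - 34624/8136 = (-50 - ⅓)²*(1/34578) - 34624*1/8136 = (-151/3)²*(1/34578) - 4328/1017 = (22801/9)*(1/34578) - 4328/1017 = 22801/311202 - 4328/1017 = -1301567/311202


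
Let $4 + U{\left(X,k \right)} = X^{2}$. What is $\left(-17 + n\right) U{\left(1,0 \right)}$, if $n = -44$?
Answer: $183$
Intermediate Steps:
$U{\left(X,k \right)} = -4 + X^{2}$
$\left(-17 + n\right) U{\left(1,0 \right)} = \left(-17 - 44\right) \left(-4 + 1^{2}\right) = - 61 \left(-4 + 1\right) = \left(-61\right) \left(-3\right) = 183$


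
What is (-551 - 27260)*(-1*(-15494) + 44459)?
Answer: -1667352883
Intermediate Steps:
(-551 - 27260)*(-1*(-15494) + 44459) = -27811*(15494 + 44459) = -27811*59953 = -1667352883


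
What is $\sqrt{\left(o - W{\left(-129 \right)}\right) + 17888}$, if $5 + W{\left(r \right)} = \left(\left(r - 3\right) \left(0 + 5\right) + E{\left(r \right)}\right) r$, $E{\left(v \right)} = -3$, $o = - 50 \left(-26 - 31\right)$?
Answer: $4 i \sqrt{4049} \approx 254.53 i$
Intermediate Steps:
$o = 2850$ ($o = \left(-50\right) \left(-57\right) = 2850$)
$W{\left(r \right)} = -5 + r \left(-18 + 5 r\right)$ ($W{\left(r \right)} = -5 + \left(\left(r - 3\right) \left(0 + 5\right) - 3\right) r = -5 + \left(\left(-3 + r\right) 5 - 3\right) r = -5 + \left(\left(-15 + 5 r\right) - 3\right) r = -5 + \left(-18 + 5 r\right) r = -5 + r \left(-18 + 5 r\right)$)
$\sqrt{\left(o - W{\left(-129 \right)}\right) + 17888} = \sqrt{\left(2850 - \left(-5 - -2322 + 5 \left(-129\right)^{2}\right)\right) + 17888} = \sqrt{\left(2850 - \left(-5 + 2322 + 5 \cdot 16641\right)\right) + 17888} = \sqrt{\left(2850 - \left(-5 + 2322 + 83205\right)\right) + 17888} = \sqrt{\left(2850 - 85522\right) + 17888} = \sqrt{-82672 + 17888} = \sqrt{-64784} = 4 i \sqrt{4049}$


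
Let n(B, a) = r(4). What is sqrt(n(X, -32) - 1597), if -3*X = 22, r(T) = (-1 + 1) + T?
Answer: 3*I*sqrt(177) ≈ 39.912*I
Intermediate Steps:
r(T) = T (r(T) = 0 + T = T)
X = -22/3 (X = -1/3*22 = -22/3 ≈ -7.3333)
n(B, a) = 4
sqrt(n(X, -32) - 1597) = sqrt(4 - 1597) = sqrt(-1593) = 3*I*sqrt(177)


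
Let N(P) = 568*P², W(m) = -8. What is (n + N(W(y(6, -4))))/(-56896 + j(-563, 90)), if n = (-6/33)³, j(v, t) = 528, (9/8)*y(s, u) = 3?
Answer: -6048063/9378226 ≈ -0.64491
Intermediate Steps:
y(s, u) = 8/3 (y(s, u) = (8/9)*3 = 8/3)
n = -8/1331 (n = (-6*1/33)³ = (-2/11)³ = -8/1331 ≈ -0.0060105)
(n + N(W(y(6, -4))))/(-56896 + j(-563, 90)) = (-8/1331 + 568*(-8)²)/(-56896 + 528) = (-8/1331 + 568*64)/(-56368) = (-8/1331 + 36352)*(-1/56368) = (48384504/1331)*(-1/56368) = -6048063/9378226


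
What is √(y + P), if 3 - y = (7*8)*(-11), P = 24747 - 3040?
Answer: 61*√6 ≈ 149.42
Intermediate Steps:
P = 21707
y = 619 (y = 3 - 7*8*(-11) = 3 - 56*(-11) = 3 - 1*(-616) = 3 + 616 = 619)
√(y + P) = √(619 + 21707) = √22326 = 61*√6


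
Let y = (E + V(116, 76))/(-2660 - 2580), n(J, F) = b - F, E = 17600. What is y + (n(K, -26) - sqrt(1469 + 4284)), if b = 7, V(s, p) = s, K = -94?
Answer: 38801/1310 - sqrt(5753) ≈ -46.229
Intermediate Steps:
n(J, F) = 7 - F
y = -4429/1310 (y = (17600 + 116)/(-2660 - 2580) = 17716/(-5240) = 17716*(-1/5240) = -4429/1310 ≈ -3.3809)
y + (n(K, -26) - sqrt(1469 + 4284)) = -4429/1310 + ((7 - 1*(-26)) - sqrt(1469 + 4284)) = -4429/1310 + ((7 + 26) - sqrt(5753)) = -4429/1310 + (33 - sqrt(5753)) = 38801/1310 - sqrt(5753)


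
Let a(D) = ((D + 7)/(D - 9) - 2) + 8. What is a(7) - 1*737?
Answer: -738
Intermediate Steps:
a(D) = 6 + (7 + D)/(-9 + D) (a(D) = ((7 + D)/(-9 + D) - 2) + 8 = (-2 + (7 + D)/(-9 + D)) + 8 = 6 + (7 + D)/(-9 + D))
a(7) - 1*737 = (-47 + 7*7)/(-9 + 7) - 1*737 = (-47 + 49)/(-2) - 737 = -1/2*2 - 737 = -1 - 737 = -738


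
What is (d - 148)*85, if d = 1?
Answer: -12495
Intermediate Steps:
(d - 148)*85 = (1 - 148)*85 = -147*85 = -12495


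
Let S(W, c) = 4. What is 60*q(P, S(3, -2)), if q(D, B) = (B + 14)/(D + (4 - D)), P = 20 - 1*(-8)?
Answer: 270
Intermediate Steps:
P = 28 (P = 20 + 8 = 28)
q(D, B) = 7/2 + B/4 (q(D, B) = (14 + B)/4 = (14 + B)*(¼) = 7/2 + B/4)
60*q(P, S(3, -2)) = 60*(7/2 + (¼)*4) = 60*(7/2 + 1) = 60*(9/2) = 270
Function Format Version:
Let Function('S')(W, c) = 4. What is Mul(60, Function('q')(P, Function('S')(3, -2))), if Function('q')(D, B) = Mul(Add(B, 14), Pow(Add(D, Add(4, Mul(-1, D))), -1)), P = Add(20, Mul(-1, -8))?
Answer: 270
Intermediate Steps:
P = 28 (P = Add(20, 8) = 28)
Function('q')(D, B) = Add(Rational(7, 2), Mul(Rational(1, 4), B)) (Function('q')(D, B) = Mul(Add(14, B), Pow(4, -1)) = Mul(Add(14, B), Rational(1, 4)) = Add(Rational(7, 2), Mul(Rational(1, 4), B)))
Mul(60, Function('q')(P, Function('S')(3, -2))) = Mul(60, Add(Rational(7, 2), Mul(Rational(1, 4), 4))) = Mul(60, Add(Rational(7, 2), 1)) = Mul(60, Rational(9, 2)) = 270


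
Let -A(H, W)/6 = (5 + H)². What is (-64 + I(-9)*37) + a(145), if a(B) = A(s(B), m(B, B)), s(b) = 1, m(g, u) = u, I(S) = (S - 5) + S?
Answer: -1131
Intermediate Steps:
I(S) = -5 + 2*S (I(S) = (-5 + S) + S = -5 + 2*S)
A(H, W) = -6*(5 + H)²
a(B) = -216 (a(B) = -6*(5 + 1)² = -6*6² = -6*36 = -216)
(-64 + I(-9)*37) + a(145) = (-64 + (-5 + 2*(-9))*37) - 216 = (-64 + (-5 - 18)*37) - 216 = (-64 - 23*37) - 216 = (-64 - 851) - 216 = -915 - 216 = -1131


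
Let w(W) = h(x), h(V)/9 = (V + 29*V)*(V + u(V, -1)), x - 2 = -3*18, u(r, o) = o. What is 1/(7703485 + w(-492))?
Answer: 1/8447605 ≈ 1.1838e-7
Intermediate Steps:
x = -52 (x = 2 - 3*18 = 2 - 54 = -52)
h(V) = 270*V*(-1 + V) (h(V) = 9*((V + 29*V)*(V - 1)) = 9*((30*V)*(-1 + V)) = 9*(30*V*(-1 + V)) = 270*V*(-1 + V))
w(W) = 744120 (w(W) = 270*(-52)*(-1 - 52) = 270*(-52)*(-53) = 744120)
1/(7703485 + w(-492)) = 1/(7703485 + 744120) = 1/8447605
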